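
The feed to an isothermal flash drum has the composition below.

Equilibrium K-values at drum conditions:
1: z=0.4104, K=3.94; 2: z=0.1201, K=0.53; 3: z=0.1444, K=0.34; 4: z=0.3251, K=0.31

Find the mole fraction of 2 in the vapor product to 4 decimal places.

y_2 = 0.0802

Iterate (Newton) starting at ψ = 0.55:
  ψ = 0.5500: g = -0.12620, g' = -1.1232 → ψ = 0.4376
  ψ = 0.4376: g = 0.00121, g' = -1.1625 → ψ = 0.4387
Converged at ψ = 0.4387.
Compositions from xᵢ = zᵢ/(1+ψ(Kᵢ−1)), yᵢ = Kᵢxᵢ:
  1: x = 0.1792, y = 0.7062
  2: x = 0.1513, y = 0.0802
  3: x = 0.2032, y = 0.0691
  4: x = 0.4662, y = 0.1445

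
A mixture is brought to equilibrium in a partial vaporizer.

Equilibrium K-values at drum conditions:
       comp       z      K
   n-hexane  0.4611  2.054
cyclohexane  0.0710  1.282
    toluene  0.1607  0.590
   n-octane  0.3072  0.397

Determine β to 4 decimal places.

β = 0.4752

Rachford–Rice: g(β) = Σ zᵢ(Kᵢ−1)/(1+β(Kᵢ−1)) = 0.
Check two-phase: ΣzᵢKᵢ = 1.2549 > 1 and Σzᵢ/Kᵢ = 1.3260 > 1, so g(0) = 0.2549 > 0 and g(1) = -0.3260 < 0.
Newton–Raphson from β = 0.5:
  β = 0.5000: g = -0.01226, g' = -0.4957 → β = 0.4753
  β = 0.4753: g = -0.00004, g' = -0.4929 → β = 0.4752
Converged at β = 0.4752.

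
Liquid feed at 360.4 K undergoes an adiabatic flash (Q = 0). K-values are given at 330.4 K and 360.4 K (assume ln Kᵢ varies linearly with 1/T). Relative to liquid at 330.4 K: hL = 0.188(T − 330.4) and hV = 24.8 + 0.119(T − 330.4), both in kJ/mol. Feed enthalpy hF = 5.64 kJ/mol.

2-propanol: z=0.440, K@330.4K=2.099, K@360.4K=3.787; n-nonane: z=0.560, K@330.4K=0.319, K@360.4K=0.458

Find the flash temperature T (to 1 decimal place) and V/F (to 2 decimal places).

T = 333.4 K, V/F = 0.21

Adiabatic flash: solve Rachford–Rice at each trial T, then check hF = ψ·hV(T) + (1−ψ)·hL(T).
  T = 330.4 K: K = (2.099, 0.319), RR gives ψ = 0.137, H_out = 3.387 kJ/mol
  T = 360.4 K: K = (3.787, 0.458), RR gives ψ = 0.611, H_out = 19.525 kJ/mol
  T = 345.4 K: K = (2.856, 0.385), RR gives ψ = 0.414, H_out = 12.658 kJ/mol
  T = 337.9 K: K = (2.457, 0.351), RR gives ψ = 0.294, H_out = 8.545 kJ/mol
  T = 334.1 K: K = (2.270, 0.335), RR gives ψ = 0.221, H_out = 6.110 kJ/mol
  T = 332.2 K: K = (2.181, 0.327), RR gives ψ = 0.179, H_out = 4.763 kJ/mol
Linear interpolation between T = 332.2 (H_out = 4.763) and T = 334.1 (H_out = 6.110) on hF = 5.64 gives T ≈ 333.4 K, at which ψ = 0.21.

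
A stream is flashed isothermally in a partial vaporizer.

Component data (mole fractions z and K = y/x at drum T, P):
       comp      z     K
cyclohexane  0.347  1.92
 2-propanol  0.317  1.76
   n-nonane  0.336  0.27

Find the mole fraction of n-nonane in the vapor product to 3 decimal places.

Material balance + equilibrium reduce to Σ zᵢ(Kᵢ−1)/(1+ψ(Kᵢ−1)) = 0.
Feasibility: ΣzᵢKᵢ = 1.315, Σzᵢ/Kᵢ = 1.605 — both > 1, two phases present.
Newton iteration, ψ⁰ = 0.36:
  ψ = 0.360: g = 0.0963, g' = -0.608 → ψ = 0.518
  ψ = 0.518: g = -0.0056, g' = -0.692 → ψ = 0.510
Converged at ψ = 0.510.
Compositions from xᵢ = zᵢ/(1+ψ(Kᵢ−1)), yᵢ = Kᵢxᵢ:
  cyclohexane: x = 0.236, y = 0.453
  2-propanol: x = 0.228, y = 0.402
  n-nonane: x = 0.535, y = 0.145

y_n-nonane = 0.145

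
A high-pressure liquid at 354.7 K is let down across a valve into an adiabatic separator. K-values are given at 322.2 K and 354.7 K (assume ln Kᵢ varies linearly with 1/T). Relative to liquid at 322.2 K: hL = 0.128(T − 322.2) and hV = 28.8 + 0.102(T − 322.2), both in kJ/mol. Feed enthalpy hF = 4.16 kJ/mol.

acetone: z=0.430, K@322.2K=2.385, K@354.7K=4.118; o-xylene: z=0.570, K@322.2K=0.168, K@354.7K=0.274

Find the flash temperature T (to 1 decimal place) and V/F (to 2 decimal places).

T = 324.3 K, V/F = 0.14

Adiabatic flash: solve Rachford–Rice at each trial T, then check hF = ψ·hV(T) + (1−ψ)·hL(T).
  T = 322.2 K: K = (2.385, 0.168), RR gives ψ = 0.105, H_out = 3.032 kJ/mol
  T = 354.7 K: K = (4.118, 0.274), RR gives ψ = 0.409, H_out = 15.607 kJ/mol
  T = 338.4 K: K = (3.173, 0.217), RR gives ψ = 0.287, H_out = 10.211 kJ/mol
  T = 330.3 K: K = (2.760, 0.191), RR gives ψ = 0.208, H_out = 6.985 kJ/mol
  T = 326.2 K: K = (2.566, 0.179), RR gives ψ = 0.160, H_out = 5.102 kJ/mol
  T = 324.2 K: K = (2.474, 0.174), RR gives ψ = 0.134, H_out = 4.100 kJ/mol
Linear interpolation between T = 324.2 (H_out = 4.100) and T = 326.2 (H_out = 5.102) on hF = 4.16 gives T ≈ 324.3 K, at which ψ = 0.14.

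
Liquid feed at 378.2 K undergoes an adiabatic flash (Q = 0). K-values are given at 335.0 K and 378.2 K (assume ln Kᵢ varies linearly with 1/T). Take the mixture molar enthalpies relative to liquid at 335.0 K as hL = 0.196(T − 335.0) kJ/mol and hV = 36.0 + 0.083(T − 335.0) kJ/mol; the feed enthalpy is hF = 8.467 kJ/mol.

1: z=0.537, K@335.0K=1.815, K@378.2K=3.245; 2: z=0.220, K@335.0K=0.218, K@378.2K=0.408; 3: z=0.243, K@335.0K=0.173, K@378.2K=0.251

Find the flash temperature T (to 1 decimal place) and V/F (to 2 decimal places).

T = 340.8 K, V/F = 0.21

Adiabatic flash: solve Rachford–Rice at each trial T, then check hF = ψ·hV(T) + (1−ψ)·hL(T).
  T = 335.0 K: K = (1.815, 0.218, 0.173), RR gives ψ = 0.098, H_out = 3.543 kJ/mol
  T = 378.2 K: K = (3.245, 0.408, 0.251), RR gives ψ = 0.583, H_out = 26.614 kJ/mol
  T = 356.6 K: K = (2.470, 0.304, 0.211), RR gives ψ = 0.405, H_out = 17.813 kJ/mol
  T = 345.8 K: K = (2.128, 0.259, 0.192), RR gives ψ = 0.281, H_out = 11.874 kJ/mol
  T = 340.4 K: K = (1.968, 0.238, 0.182), RR gives ψ = 0.200, H_out = 8.132 kJ/mol
  T = 343.1 K: K = (2.047, 0.248, 0.187), RR gives ψ = 0.242, H_out = 10.088 kJ/mol
  T = 341.8 K: K = (2.008, 0.243, 0.185), RR gives ψ = 0.222, H_out = 9.170 kJ/mol
  T = 341.1 K: K = (1.988, 0.240, 0.183), RR gives ψ = 0.211, H_out = 8.657 kJ/mol
Linear interpolation between T = 340.4 (H_out = 8.132) and T = 341.1 (H_out = 8.657) on hF = 8.467 gives T ≈ 340.8 K, at which ψ = 0.21.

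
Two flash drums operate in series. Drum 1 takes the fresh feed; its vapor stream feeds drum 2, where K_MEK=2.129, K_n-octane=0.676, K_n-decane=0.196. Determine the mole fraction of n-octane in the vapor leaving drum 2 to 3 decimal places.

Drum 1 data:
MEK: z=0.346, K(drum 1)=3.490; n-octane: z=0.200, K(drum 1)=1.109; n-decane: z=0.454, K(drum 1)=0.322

y_n-octane (drum 2) = 0.176

Drum 1:
Iterate (Newton) starting at ψ₁ = 0.68:
  ψ₁ = 0.680: g = -0.2309, g' = -1.016 → ψ₁ = 0.453
  ψ₁ = 0.453: g = -0.0184, g' = -0.911 → ψ₁ = 0.433
Converged at ψ₁ = 0.433.
Drum-1 compositions:
  MEK: x = 0.167, y = 0.581
  n-octane: x = 0.191, y = 0.212
  n-decane: x = 0.642, y = 0.207
Drum-2 feed = drum-1 vapor: z₂ = (0.5813, 0.2118, 0.2069).
Drum 2:
Material balance + equilibrium reduce to Σ zᵢ(Kᵢ−1)/(1+ψ₂(Kᵢ−1)) = 0.
g(0) = ΣzᵢKᵢ − 1 = 0.421 and g(1) = 1 − Σzᵢ/Kᵢ = -0.642, so a root lies in (0, 1).
Iterate (Newton) starting at ψ₂ = 0.34:
  ψ₂ = 0.340: g = 0.1683, g' = -0.668 → ψ₂ = 0.592
  ψ₂ = 0.592: g = -0.0087, g' = -0.787 → ψ₂ = 0.581
Converged at ψ₂ = 0.581.
  MEK: x = 0.351, y = 0.748
  n-octane: x = 0.261, y = 0.176
  n-decane: x = 0.388, y = 0.076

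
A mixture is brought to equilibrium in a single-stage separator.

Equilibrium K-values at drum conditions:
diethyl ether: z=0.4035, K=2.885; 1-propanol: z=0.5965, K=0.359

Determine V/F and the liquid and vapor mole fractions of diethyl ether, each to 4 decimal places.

Rachford–Rice: g(V/F) = Σ zᵢ(Kᵢ−1)/(1+V/F(Kᵢ−1)) = 0.
g(0) = ΣzᵢKᵢ − 1 = 0.3782 and g(1) = 1 − Σzᵢ/Kᵢ = -0.8014, so a root lies in (0, 1).
Binary case is linear: z₁(K₁−1)(1+V/F(K₂−1)) + z₂(K₂−1)(1+V/F(K₁−1)) = 0
⇒ V/F = [z₁(K₁−1)+z₂(K₂−1)] / [−(K₁−1)(K₂−1)] = 0.37824/1.20828 = 0.3130
Compositions from xᵢ = zᵢ/(1+V/F(Kᵢ−1)), yᵢ = Kᵢxᵢ:
  diethyl ether: x = 0.2538, y = 0.7321
  1-propanol: x = 0.7462, y = 0.2679

V/F = 0.3130, x_diethyl ether = 0.2538, y_diethyl ether = 0.7321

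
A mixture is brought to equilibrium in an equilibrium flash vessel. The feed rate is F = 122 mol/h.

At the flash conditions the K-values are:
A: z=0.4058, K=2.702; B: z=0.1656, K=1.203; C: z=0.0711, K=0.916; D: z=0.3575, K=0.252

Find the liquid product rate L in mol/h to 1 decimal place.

Let β = V/F and solve Σ zᵢ(Kᵢ−1)/(1+β(Kᵢ−1)) = 0.
Check two-phase: ΣzᵢKᵢ = 1.4509 > 1 and Σzᵢ/Kᵢ = 1.7841 > 1, so g(0) = 0.4509 > 0 and g(1) = -0.7841 < 0.
Newton–Raphson from β = 0.5:
  β = 0.5000: g = -0.02975, g' = -0.8597 → β = 0.4654
  β = 0.4654: g = -0.00031, g' = -0.8430 → β = 0.4650
Converged at β = 0.4650.
Then V = β·F = 0.4650·122 = 56.7 mol/h and L = F − V = 65.3 mol/h.

L = 65.3 mol/h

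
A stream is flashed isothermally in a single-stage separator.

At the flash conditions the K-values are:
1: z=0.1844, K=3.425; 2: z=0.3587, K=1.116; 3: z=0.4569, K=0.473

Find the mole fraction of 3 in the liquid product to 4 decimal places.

Rachford–Rice: g(ψ) = Σ zᵢ(Kᵢ−1)/(1+ψ(Kᵢ−1)) = 0.
Check two-phase: ΣzᵢKᵢ = 1.2480 > 1 and Σzᵢ/Kᵢ = 1.3412 > 1, so g(0) = 0.2480 > 0 and g(1) = -0.3412 < 0.
Newton iteration, ψ⁰ = 0.4:
  ψ = 0.4000: g = -0.03835, g' = -0.4876 → ψ = 0.3213
  ψ = 0.3213: g = 0.00156, g' = -0.5309 → ψ = 0.3243
Converged at ψ = 0.3243.
Compositions from xᵢ = zᵢ/(1+ψ(Kᵢ−1)), yᵢ = Kᵢxᵢ:
  1: x = 0.1032, y = 0.3535
  2: x = 0.3457, y = 0.3858
  3: x = 0.5511, y = 0.2607

x_3 = 0.5511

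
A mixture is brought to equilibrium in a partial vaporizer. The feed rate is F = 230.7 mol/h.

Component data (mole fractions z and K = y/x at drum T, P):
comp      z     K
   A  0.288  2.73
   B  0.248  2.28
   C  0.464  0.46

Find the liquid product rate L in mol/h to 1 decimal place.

L = 72.8 mol/h

Material balance + equilibrium reduce to Σ zᵢ(Kᵢ−1)/(1+ψ(Kᵢ−1)) = 0.
g(0) = ΣzᵢKᵢ − 1 = 0.565 and g(1) = 1 − Σzᵢ/Kᵢ = -0.223, so a root lies in (0, 1).
Newton–Raphson from ψ = 0.48:
  ψ = 0.480: g = 0.1306, g' = -0.660 → ψ = 0.678
  ψ = 0.678: g = 0.0040, g' = -0.636 → ψ = 0.684
Converged at ψ = 0.684.
Then V = ψ·F = 0.6842·230.7 = 157.9 mol/h and L = F − V = 72.8 mol/h.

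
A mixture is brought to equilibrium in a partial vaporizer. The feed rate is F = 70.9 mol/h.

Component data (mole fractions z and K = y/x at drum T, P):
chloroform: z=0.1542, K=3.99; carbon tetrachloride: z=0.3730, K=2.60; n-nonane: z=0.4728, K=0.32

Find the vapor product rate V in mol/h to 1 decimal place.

V = 37.5 mol/h

Newton–Raphson from V/F = 0.5:
  V/F = 0.5000: g = 0.02922, g' = -1.0181 → V/F = 0.5287
Converged at V/F = 0.5287.
Then V = V/F·F = 0.5287·70.9 = 37.5 mol/h and L = F − V = 33.4 mol/h.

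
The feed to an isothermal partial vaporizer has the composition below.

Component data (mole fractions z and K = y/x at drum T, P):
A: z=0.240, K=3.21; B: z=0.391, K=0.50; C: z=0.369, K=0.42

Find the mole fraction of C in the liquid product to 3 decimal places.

x_C = 0.392

Material balance + equilibrium reduce to Σ zᵢ(Kᵢ−1)/(1+ψ(Kᵢ−1)) = 0.
g(0) = ΣzᵢKᵢ − 1 = 0.121 and g(1) = 1 − Σzᵢ/Kᵢ = -0.735, so a root lies in (0, 1).
Newton iteration, ψ⁰ = 0.31:
  ψ = 0.310: g = -0.1775, g' = -0.734 → ψ = 0.068
  ψ = 0.068: g = 0.0357, g' = -1.125 → ψ = 0.100
  ψ = 0.100: g = 0.0015, g' = -1.035 → ψ = 0.101
Converged at ψ = 0.101.
Compositions from xᵢ = zᵢ/(1+ψ(Kᵢ−1)), yᵢ = Kᵢxᵢ:
  A: x = 0.196, y = 0.629
  B: x = 0.412, y = 0.206
  C: x = 0.392, y = 0.165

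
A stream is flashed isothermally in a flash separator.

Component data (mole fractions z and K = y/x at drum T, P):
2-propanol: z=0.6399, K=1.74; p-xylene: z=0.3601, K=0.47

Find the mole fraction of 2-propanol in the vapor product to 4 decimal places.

y_2-propanol = 0.7261

Let ψ = V/F and solve Σ zᵢ(Kᵢ−1)/(1+ψ(Kᵢ−1)) = 0.
Feasibility: ΣzᵢKᵢ = 1.2827, Σzᵢ/Kᵢ = 1.1339 — both > 1, two phases present.
Binary case is linear: z₁(K₁−1)(1+ψ(K₂−1)) + z₂(K₂−1)(1+ψ(K₁−1)) = 0
⇒ ψ = [z₁(K₁−1)+z₂(K₂−1)] / [−(K₁−1)(K₂−1)] = 0.28267/0.39220 = 0.7207
Compositions from xᵢ = zᵢ/(1+ψ(Kᵢ−1)), yᵢ = Kᵢxᵢ:
  2-propanol: x = 0.4173, y = 0.7261
  p-xylene: x = 0.5827, y = 0.2739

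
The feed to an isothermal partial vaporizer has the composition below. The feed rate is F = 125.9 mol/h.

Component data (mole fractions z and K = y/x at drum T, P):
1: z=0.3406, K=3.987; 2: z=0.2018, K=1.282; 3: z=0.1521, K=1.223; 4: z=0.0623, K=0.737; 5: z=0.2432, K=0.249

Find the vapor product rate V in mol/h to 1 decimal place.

V = 88.2 mol/h

Material balance + equilibrium reduce to Σ zᵢ(Kᵢ−1)/(1+V/F(Kᵢ−1)) = 0.
Check two-phase: ΣzᵢKᵢ = 1.9092 > 1 and Σzᵢ/Kᵢ = 1.4284 > 1, so g(0) = 0.9092 > 0 and g(1) = -0.4284 < 0.
Newton–Raphson from V/F = 0.5:
  V/F = 0.5000: g = 0.17707, g' = -0.8646 → V/F = 0.7048
  V/F = 0.7048: g = -0.00372, g' = -0.9576 → V/F = 0.7009
Converged at V/F = 0.7009.
Then V = V/F·F = 0.7009·125.9 = 88.2 mol/h and L = F − V = 37.7 mol/h.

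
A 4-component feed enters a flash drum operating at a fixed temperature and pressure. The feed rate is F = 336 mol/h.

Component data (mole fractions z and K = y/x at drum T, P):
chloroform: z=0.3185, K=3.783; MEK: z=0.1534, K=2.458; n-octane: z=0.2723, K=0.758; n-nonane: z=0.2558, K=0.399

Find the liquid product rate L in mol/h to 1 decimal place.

Newton iteration, ψ⁰ = 0.54:
  ψ = 0.5400: g = 0.17589, g' = -0.7195 → ψ = 0.7845
  ψ = 0.7845: g = 0.01059, g' = -0.6695 → ψ = 0.8003
  ψ = 0.8003: g = -0.00003, g' = -0.6738 → ψ = 0.8002
Converged at ψ = 0.8002.
Then V = ψ·F = 0.8002·336 = 268.9 mol/h and L = F − V = 67.1 mol/h.

L = 67.1 mol/h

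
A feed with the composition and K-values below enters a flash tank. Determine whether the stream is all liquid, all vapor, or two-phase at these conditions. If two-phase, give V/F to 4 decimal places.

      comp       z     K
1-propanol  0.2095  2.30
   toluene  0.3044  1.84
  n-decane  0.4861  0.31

ΣzᵢKᵢ = 1.1926; Σzᵢ/Kᵢ = 1.8246.
Both exceed 1, so a two-phase solution exists.
Rachford–Rice: g(ψ) = Σ zᵢ(Kᵢ−1)/(1+ψ(Kᵢ−1)) = 0.
Newton iteration, ψ⁰ = 0.42:
  ψ = 0.4200: g = -0.10710, g' = -0.7243 → ψ = 0.2721
  ψ = 0.2721: g = -0.00366, g' = -0.6863 → ψ = 0.2668
Converged at ψ = 0.2668.

two-phase, V/F = 0.2668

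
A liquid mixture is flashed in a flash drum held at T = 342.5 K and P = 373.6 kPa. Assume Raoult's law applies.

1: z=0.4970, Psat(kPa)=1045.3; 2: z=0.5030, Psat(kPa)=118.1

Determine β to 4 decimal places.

Raoult's law: Kᵢ = Pᵢˢᵃᵗ/P = Pᵢˢᵃᵗ/373.6.
  K_1 = 1045.3/373.6 = 2.797912, K_2 = 118.1/373.6 = 0.316113
Newton iteration, β⁰ = 0.65:
  β = 0.6500: g = -0.20724, g' = -1.1040 → β = 0.4623
  β = 0.4623: g = -0.01505, g' = -0.9822 → β = 0.4470
Converged at β = 0.4470.

β = 0.4470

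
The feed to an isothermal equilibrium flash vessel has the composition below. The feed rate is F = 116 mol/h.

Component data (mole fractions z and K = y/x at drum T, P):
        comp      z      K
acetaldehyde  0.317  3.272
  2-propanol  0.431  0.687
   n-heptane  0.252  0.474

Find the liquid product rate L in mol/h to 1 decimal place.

L = 58.6 mol/h

Material balance + equilibrium reduce to Σ zᵢ(Kᵢ−1)/(1+V/F(Kᵢ−1)) = 0.
Check two-phase: ΣzᵢKᵢ = 1.453 > 1 and Σzᵢ/Kᵢ = 1.256 > 1, so g(0) = 0.453 > 0 and g(1) = -0.256 < 0.
Iterate (Newton) starting at V/F = 0.5:
  V/F = 0.500: g = -0.0026, g' = -0.546 → V/F = 0.495
Converged at V/F = 0.495.
Then V = V/F·F = 0.4952·116 = 57.4 mol/h and L = F − V = 58.6 mol/h.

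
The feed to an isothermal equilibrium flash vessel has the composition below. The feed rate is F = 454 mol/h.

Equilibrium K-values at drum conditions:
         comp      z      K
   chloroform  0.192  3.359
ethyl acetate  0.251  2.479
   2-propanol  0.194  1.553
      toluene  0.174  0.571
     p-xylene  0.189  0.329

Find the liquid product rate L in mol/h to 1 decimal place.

Iterate (Newton) starting at ψ = 0.32:
  ψ = 0.320: g = 0.3532, g' = -0.824 → ψ = 0.749
  ψ = 0.749: g = 0.0509, g' = -0.706 → ψ = 0.821
  ψ = 0.821: g = -0.0018, g' = -0.762 → ψ = 0.818
Converged at ψ = 0.818.
Then V = ψ·F = 0.8184·454 = 371.6 mol/h and L = F − V = 82.4 mol/h.

L = 82.4 mol/h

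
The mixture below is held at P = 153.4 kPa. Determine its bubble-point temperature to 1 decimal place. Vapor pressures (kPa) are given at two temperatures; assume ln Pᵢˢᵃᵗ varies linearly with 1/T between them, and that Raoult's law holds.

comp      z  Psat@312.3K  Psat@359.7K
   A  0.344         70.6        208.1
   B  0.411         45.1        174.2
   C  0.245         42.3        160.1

T = 352.2 K

Bubble-point temperature: ΣzᵢPᵢˢᵃᵗ(T) = P. Interpolate ln Pᵢˢᵃᵗ = aᵢ + bᵢ/T.
  T = 312.3 K: ΣzᵢPᵢˢᵃᵗ = 53.19 kPa
  T = 359.7 K: ΣzᵢPᵢˢᵃᵗ = 182.41 kPa
  T = 336.0 K: ΣzᵢPᵢˢᵃᵗ = 102.66 kPa
  T = 347.9 K: ΣzᵢPᵢˢᵃᵗ = 138.29 kPa
  T = 353.8 K: ΣzᵢPᵢˢᵃᵗ = 159.18 kPa
  T = 350.9 K: ΣzᵢPᵢˢᵃᵗ = 148.63 kPa
Interpolating between 350.9 K and 353.8 K gives T ≈ 352.2 K.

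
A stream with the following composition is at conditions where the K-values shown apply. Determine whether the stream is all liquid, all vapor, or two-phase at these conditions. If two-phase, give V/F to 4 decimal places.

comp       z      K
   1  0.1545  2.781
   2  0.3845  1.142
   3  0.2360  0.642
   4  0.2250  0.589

ΣzᵢKᵢ = 1.1528; Σzᵢ/Kᵢ = 1.1419.
Both exceed 1, so a two-phase solution exists.
Let ψ = V/F and solve Σ zᵢ(Kᵢ−1)/(1+ψ(Kᵢ−1)) = 0.
Iterate (Newton) starting at ψ = 0.5:
  ψ = 0.5000: g = -0.02277, g' = -0.2490 → ψ = 0.4085
  ψ = 0.4085: g = 0.00078, g' = -0.2675 → ψ = 0.4115
Converged at ψ = 0.4115.

two-phase, V/F = 0.4115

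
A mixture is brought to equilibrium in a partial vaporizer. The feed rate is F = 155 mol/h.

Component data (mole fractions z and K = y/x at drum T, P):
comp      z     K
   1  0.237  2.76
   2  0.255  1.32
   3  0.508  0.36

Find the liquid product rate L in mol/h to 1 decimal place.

Rachford–Rice: g(ψ) = Σ zᵢ(Kᵢ−1)/(1+ψ(Kᵢ−1)) = 0.
Feasibility: ΣzᵢKᵢ = 1.174, Σzᵢ/Kᵢ = 1.690 — both > 1, two phases present.
Newton iteration, ψ⁰ = 0.62:
  ψ = 0.620: g = -0.2714, g' = -0.758 → ψ = 0.262
  ψ = 0.262: g = -0.0298, g' = -0.667 → ψ = 0.217
  ψ = 0.217: g = 0.0004, g' = -0.688 → ψ = 0.218
Converged at ψ = 0.218.
Then V = ψ·F = 0.2179·155 = 33.8 mol/h and L = F − V = 121.2 mol/h.

L = 121.2 mol/h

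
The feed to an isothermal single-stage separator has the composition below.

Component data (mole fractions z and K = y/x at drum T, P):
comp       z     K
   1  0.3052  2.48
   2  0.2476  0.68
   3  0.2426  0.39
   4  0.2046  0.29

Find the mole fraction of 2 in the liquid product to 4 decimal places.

x_2 = 0.2555

Material balance + equilibrium reduce to Σ zᵢ(Kᵢ−1)/(1+β(Kᵢ−1)) = 0.
Feasibility: ΣzᵢKᵢ = 1.0792, Σzᵢ/Kᵢ = 1.8148 — both > 1, two phases present.
Iterate (Newton) starting at β = 0.5:
  β = 0.5000: g = -0.27288, g' = -0.6915 → β = 0.1054
  β = 0.1054: g = -0.00643, g' = -0.7510 → β = 0.0968
  β = 0.0968: g = 0.00004, g' = -0.7593 → β = 0.0969
Converged at β = 0.0969.
Compositions from xᵢ = zᵢ/(1+β(Kᵢ−1)), yᵢ = Kᵢxᵢ:
  1: x = 0.2669, y = 0.6620
  2: x = 0.2555, y = 0.1738
  3: x = 0.2578, y = 0.1006
  4: x = 0.2197, y = 0.0637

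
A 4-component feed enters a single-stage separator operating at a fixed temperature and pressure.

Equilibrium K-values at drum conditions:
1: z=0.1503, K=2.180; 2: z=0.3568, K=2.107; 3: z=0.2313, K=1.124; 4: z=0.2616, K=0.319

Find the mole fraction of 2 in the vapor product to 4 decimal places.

Material balance + equilibrium reduce to Σ zᵢ(Kᵢ−1)/(1+V/F(Kᵢ−1)) = 0.
Feasibility: ΣzᵢKᵢ = 1.4229, Σzᵢ/Kᵢ = 1.2641 — both > 1, two phases present.
Newton iteration, V/F⁰ = 0.5:
  V/F = 0.5000: g = 0.12267, g' = -0.5460 → V/F = 0.7247
  V/F = 0.7247: g = -0.01064, g' = -0.6713 → V/F = 0.7088
  V/F = 0.7088: g = -0.00013, g' = -0.6557 → V/F = 0.7086
Converged at V/F = 0.7086.
Compositions from xᵢ = zᵢ/(1+V/F(Kᵢ−1)), yᵢ = Kᵢxᵢ:
  1: x = 0.0819, y = 0.1784
  2: x = 0.2000, y = 0.4213
  3: x = 0.2126, y = 0.2390
  4: x = 0.5056, y = 0.1613

y_2 = 0.4213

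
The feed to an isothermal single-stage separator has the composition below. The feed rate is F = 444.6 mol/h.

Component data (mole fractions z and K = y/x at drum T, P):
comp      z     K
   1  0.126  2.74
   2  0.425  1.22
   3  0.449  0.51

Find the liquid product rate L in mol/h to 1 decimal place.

Newton iteration, ψ⁰ = 0.5:
  ψ = 0.500: g = -0.0899, g' = -0.315 → ψ = 0.214
  ψ = 0.214: g = 0.0031, g' = -0.356 → ψ = 0.223
Converged at ψ = 0.223.
Then V = ψ·F = 0.2232·444.6 = 99.2 mol/h and L = F − V = 345.4 mol/h.

L = 345.4 mol/h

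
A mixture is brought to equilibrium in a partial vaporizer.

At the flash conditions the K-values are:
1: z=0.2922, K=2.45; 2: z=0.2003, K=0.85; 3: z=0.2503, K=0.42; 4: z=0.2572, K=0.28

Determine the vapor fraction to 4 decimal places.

ψ = 0.0807

Let ψ = V/F and solve Σ zᵢ(Kᵢ−1)/(1+ψ(Kᵢ−1)) = 0.
g(0) = ΣzᵢKᵢ − 1 = 0.0633 and g(1) = 1 − Σzᵢ/Kᵢ = -0.8694, so a root lies in (0, 1).
Iterate (Newton) starting at ψ = 0.39:
  ψ = 0.3900: g = -0.20637, g' = -0.6542 → ψ = 0.0745
  ψ = 0.0745: g = 0.00457, g' = -0.7458 → ψ = 0.0807
Converged at ψ = 0.0807.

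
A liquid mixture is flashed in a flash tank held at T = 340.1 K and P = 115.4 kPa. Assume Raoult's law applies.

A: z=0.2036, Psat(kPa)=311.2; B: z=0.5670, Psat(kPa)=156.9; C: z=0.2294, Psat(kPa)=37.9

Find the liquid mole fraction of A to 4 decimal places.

Raoult's law: Kᵢ = Pᵢˢᵃᵗ/P = Pᵢˢᵃᵗ/115.4.
  K_A = 311.2/115.4 = 2.696707, K_B = 156.9/115.4 = 1.359619, K_C = 37.9/115.4 = 0.328423
Rachford–Rice: g(ψ) = Σ zᵢ(Kᵢ−1)/(1+ψ(Kᵢ−1)) = 0.
g(0) = ΣzᵢKᵢ − 1 = 0.3953 and g(1) = 1 − Σzᵢ/Kᵢ = -0.1910, so a root lies in (0, 1).
Newton–Raphson from ψ = 0.5:
  ψ = 0.5000: g = 0.12778, g' = -0.4588 → ψ = 0.7785
  ψ = 0.7785: g = -0.01473, g' = -0.6080 → ψ = 0.7543
  ψ = 0.7543: g = -0.00031, g' = -0.5831 → ψ = 0.7538
Converged at ψ = 0.7538.
Compositions from xᵢ = zᵢ/(1+ψ(Kᵢ−1)), yᵢ = Kᵢxᵢ:
  A: x = 0.0893, y = 0.2409
  B: x = 0.4461, y = 0.6065
  C: x = 0.4646, y = 0.1526

x_A = 0.0893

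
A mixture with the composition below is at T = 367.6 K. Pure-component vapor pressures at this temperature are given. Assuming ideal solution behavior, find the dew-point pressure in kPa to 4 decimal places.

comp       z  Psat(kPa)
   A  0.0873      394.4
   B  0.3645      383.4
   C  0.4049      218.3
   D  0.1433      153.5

At the dew point ψ → 1, so Σzᵢ/Kᵢ = 1 with Kᵢ = Pᵢˢᵃᵗ/P ⇒ 1/P = Σzᵢ/Pᵢˢᵃᵗ.
1/P = 0.0873/394.4 + 0.3645/383.4 + 0.4049/218.3 + 0.1433/153.5 = 0.0039604 ⇒ P = 252.5003 kPa

Pdew = 252.5003 kPa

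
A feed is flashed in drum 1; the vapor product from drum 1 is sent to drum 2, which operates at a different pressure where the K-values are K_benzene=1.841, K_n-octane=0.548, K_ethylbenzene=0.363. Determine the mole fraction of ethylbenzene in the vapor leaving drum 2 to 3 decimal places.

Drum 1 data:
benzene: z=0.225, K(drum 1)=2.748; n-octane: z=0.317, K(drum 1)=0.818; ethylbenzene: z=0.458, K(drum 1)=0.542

y_ethylbenzene (drum 2) = 0.113

Drum 1:
Newton–Raphson from ψ₁ = 0.5:
  ψ₁ = 0.500: g = -0.1257, g' = -0.370 → ψ₁ = 0.160
  ψ₁ = 0.160: g = 0.0213, g' = -0.542 → ψ₁ = 0.200
  ψ₁ = 0.200: g = 0.0007, g' = -0.505 → ψ₁ = 0.201
Converged at ψ₁ = 0.201.
Drum-1 compositions:
  benzene: x = 0.166, y = 0.457
  n-octane: x = 0.329, y = 0.269
  ethylbenzene: x = 0.505, y = 0.273
Drum-2 feed = drum-1 vapor: z₂ = (0.4574, 0.2692, 0.2734).
Drum 2:
Material balance + equilibrium reduce to Σ zᵢ(Kᵢ−1)/(1+ψ₂(Kᵢ−1)) = 0.
Check two-phase: ΣzᵢKᵢ = 1.089 > 1 and Σzᵢ/Kᵢ = 1.493 > 1, so g(0) = 0.089 > 0 and g(1) = -0.493 < 0.
Newton–Raphson from ψ₂ = 0.5:
  ψ₂ = 0.500: g = -0.1420, g' = -0.491 → ψ₂ = 0.211
  ψ₂ = 0.211: g = -0.0090, g' = -0.449 → ψ₂ = 0.191
Converged at ψ₂ = 0.191.
  benzene: x = 0.394, y = 0.726
  n-octane: x = 0.295, y = 0.161
  ethylbenzene: x = 0.311, y = 0.113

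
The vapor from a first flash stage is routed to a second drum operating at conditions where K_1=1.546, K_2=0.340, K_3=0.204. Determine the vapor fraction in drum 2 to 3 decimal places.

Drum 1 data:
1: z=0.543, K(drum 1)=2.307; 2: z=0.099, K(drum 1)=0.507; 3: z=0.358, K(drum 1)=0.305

V/F (drum 2) = 0.593

Drum 1:
Iterate (Newton) starting at ψ₁ = 0.5:
  ψ₁ = 0.500: g = -0.0169, g' = -0.788 → ψ₁ = 0.479
  ψ₁ = 0.479: g = -0.0001, g' = -0.781 → ψ₁ = 0.478
Converged at ψ₁ = 0.478.
Drum-1 compositions:
  1: x = 0.334, y = 0.771
  2: x = 0.130, y = 0.066
  3: x = 0.536, y = 0.164
Drum-2 feed = drum-1 vapor: z₂ = (0.7707, 0.0657, 0.1636).
Drum 2:
Newton iteration, ψ₂⁰ = 0.5:
  ψ₂ = 0.500: g = 0.0496, g' = -0.492 → ψ₂ = 0.601
  ψ₂ = 0.601: g = -0.0046, g' = -0.590 → ψ₂ = 0.593
Converged at ψ₂ = 0.593.
  1: x = 0.582, y = 0.900
  2: x = 0.108, y = 0.037
  3: x = 0.310, y = 0.063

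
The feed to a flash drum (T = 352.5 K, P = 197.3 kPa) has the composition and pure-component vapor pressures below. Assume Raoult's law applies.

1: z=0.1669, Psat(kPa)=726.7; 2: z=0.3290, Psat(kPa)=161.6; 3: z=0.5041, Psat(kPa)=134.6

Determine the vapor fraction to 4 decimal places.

Raoult's law: Kᵢ = Pᵢˢᵃᵗ/P = Pᵢˢᵃᵗ/197.3.
  K_1 = 726.7/197.3 = 3.683224, K_2 = 161.6/197.3 = 0.819057, K_3 = 134.6/197.3 = 0.682210
Rachford–Rice: g(ψ) = Σ zᵢ(Kᵢ−1)/(1+ψ(Kᵢ−1)) = 0.
g(0) = ΣzᵢKᵢ − 1 = 0.2281 and g(1) = 1 − Σzᵢ/Kᵢ = -0.1859, so a root lies in (0, 1).
Newton iteration, ψ⁰ = 0.5:
  ψ = 0.5000: g = -0.06466, g' = -0.3041 → ψ = 0.2874
  ψ = 0.2874: g = 0.01376, g' = -0.4567 → ψ = 0.3175
  ψ = 0.3175: g = 0.00048, g' = -0.4255 → ψ = 0.3186
Converged at ψ = 0.3186.

ψ = 0.3186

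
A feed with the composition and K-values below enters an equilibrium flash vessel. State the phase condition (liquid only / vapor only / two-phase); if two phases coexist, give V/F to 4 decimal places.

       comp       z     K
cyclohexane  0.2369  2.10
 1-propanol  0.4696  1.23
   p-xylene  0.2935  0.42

ΣzᵢKᵢ = 1.1984; Σzᵢ/Kᵢ = 1.1934.
Both exceed 1, so a two-phase solution exists.
Rachford–Rice: g(ψ) = Σ zᵢ(Kᵢ−1)/(1+ψ(Kᵢ−1)) = 0.
Iterate (Newton) starting at ψ = 0.5:
  ψ = 0.5000: g = 0.02523, g' = -0.3352 → ψ = 0.5753
  ψ = 0.5753: g = -0.00049, g' = -0.3493 → ψ = 0.5739
Converged at ψ = 0.5739.

two-phase, V/F = 0.5739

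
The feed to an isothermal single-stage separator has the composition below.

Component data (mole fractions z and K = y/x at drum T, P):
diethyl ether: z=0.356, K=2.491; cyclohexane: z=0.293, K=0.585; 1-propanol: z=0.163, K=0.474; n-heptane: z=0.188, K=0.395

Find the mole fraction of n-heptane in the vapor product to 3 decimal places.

y_n-heptane = 0.089

Material balance + equilibrium reduce to Σ zᵢ(Kᵢ−1)/(1+ψ(Kᵢ−1)) = 0.
Feasibility: ΣzᵢKᵢ = 1.210, Σzᵢ/Kᵢ = 1.464 — both > 1, two phases present.
Iterate (Newton) starting at ψ = 0.48:
  ψ = 0.480: g = -0.1174, g' = -0.565 → ψ = 0.272
  ψ = 0.272: g = 0.0043, g' = -0.625 → ψ = 0.279
Converged at ψ = 0.279.
Compositions from xᵢ = zᵢ/(1+ψ(Kᵢ−1)), yᵢ = Kᵢxᵢ:
  diethyl ether: x = 0.251, y = 0.626
  cyclohexane: x = 0.331, y = 0.194
  1-propanol: x = 0.191, y = 0.091
  n-heptane: x = 0.226, y = 0.089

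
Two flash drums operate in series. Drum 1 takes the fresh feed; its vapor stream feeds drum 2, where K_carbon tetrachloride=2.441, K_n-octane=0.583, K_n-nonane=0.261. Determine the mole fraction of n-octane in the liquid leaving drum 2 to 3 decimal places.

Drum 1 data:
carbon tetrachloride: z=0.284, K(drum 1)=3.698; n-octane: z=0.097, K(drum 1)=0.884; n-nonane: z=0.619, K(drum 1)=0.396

Drum 1:
Rachford–Rice: g(ψ₁) = Σ zᵢ(Kᵢ−1)/(1+ψ₁(Kᵢ−1)) = 0.
Feasibility: ΣzᵢKᵢ = 1.381, Σzᵢ/Kᵢ = 1.750 — both > 1, two phases present.
Newton–Raphson from ψ₁ = 0.5:
  ψ₁ = 0.500: g = -0.2214, g' = -0.840 → ψ₁ = 0.236
  ψ₁ = 0.236: g = 0.0202, g' = -1.080 → ψ₁ = 0.255
Converged at ψ₁ = 0.255.
Drum-1 compositions:
  carbon tetrachloride: x = 0.168, y = 0.622
  n-octane: x = 0.100, y = 0.088
  n-nonane: x = 0.732, y = 0.290
Drum-2 feed = drum-1 vapor: z₂ = (0.6218, 0.0884, 0.2898).
Drum 2:
Let ψ₂ = V/F and solve Σ zᵢ(Kᵢ−1)/(1+ψ₂(Kᵢ−1)) = 0.
Check two-phase: ΣzᵢKᵢ = 1.645 > 1 and Σzᵢ/Kᵢ = 1.517 > 1, so g(0) = 0.645 > 0 and g(1) = -0.517 < 0.
Newton iteration, ψ₂⁰ = 0.5:
  ψ₂ = 0.500: g = 0.1345, g' = -0.859 → ψ₂ = 0.657
  ψ₂ = 0.657: g = -0.0064, g' = -0.967 → ψ₂ = 0.650
Converged at ψ₂ = 0.650.
  carbon tetrachloride: x = 0.321, y = 0.784
  n-octane: x = 0.121, y = 0.071
  n-nonane: x = 0.558, y = 0.146

x_n-octane (drum 2) = 0.121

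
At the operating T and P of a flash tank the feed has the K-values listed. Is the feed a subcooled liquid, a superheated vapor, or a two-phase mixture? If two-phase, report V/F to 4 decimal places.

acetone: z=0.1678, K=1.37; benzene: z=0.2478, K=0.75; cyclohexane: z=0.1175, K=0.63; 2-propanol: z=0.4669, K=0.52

ΣzᵢKᵢ = 0.7325; Σzᵢ/Kᵢ = 1.5373.
Since ΣzᵢKᵢ < 1 the mixture is below its bubble point — single liquid phase.

subcooled liquid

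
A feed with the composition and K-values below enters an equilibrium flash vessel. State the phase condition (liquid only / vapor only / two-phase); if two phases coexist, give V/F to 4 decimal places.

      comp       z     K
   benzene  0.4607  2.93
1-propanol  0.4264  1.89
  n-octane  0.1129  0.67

vapor only

ΣzᵢKᵢ = 2.2314; Σzᵢ/Kᵢ = 0.5514.
Since Σzᵢ/Kᵢ < 1 the mixture is above its dew point — single vapor phase.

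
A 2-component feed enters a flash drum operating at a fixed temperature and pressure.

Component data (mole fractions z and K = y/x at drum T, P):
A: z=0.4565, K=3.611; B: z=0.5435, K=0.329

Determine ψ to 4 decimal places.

Rachford–Rice: g(ψ) = Σ zᵢ(Kᵢ−1)/(1+ψ(Kᵢ−1)) = 0.
g(0) = ΣzᵢKᵢ − 1 = 0.8272 and g(1) = 1 − Σzᵢ/Kᵢ = -0.7784, so a root lies in (0, 1).
Newton iteration, ψ⁰ = 0.44:
  ψ = 0.4400: g = 0.03722, g' = -1.1667 → ψ = 0.4719
  ψ = 0.4719: g = 0.00031, g' = -1.1486 → ψ = 0.4722
Converged at ψ = 0.4722.

ψ = 0.4722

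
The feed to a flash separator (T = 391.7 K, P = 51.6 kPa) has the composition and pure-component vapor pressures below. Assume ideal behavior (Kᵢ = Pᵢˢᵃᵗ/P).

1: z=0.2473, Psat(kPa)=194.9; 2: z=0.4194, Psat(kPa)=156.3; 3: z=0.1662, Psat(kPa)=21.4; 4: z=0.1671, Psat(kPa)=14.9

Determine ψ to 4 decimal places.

Raoult's law: Kᵢ = Pᵢˢᵃᵗ/P = Pᵢˢᵃᵗ/51.6.
  K_1 = 194.9/51.6 = 3.777132, K_2 = 156.3/51.6 = 3.029070, K_3 = 21.4/51.6 = 0.414729, K_4 = 14.9/51.6 = 0.288760
Iterate (Newton) starting at ψ = 0.5:
  ψ = 0.5000: g = 0.38800, g' = -1.0771 → ψ = 0.8602
  ψ = 0.8602: g = 0.01055, g' = -1.1870 → ψ = 0.8691
  ψ = 0.8691: g = -0.00008, g' = -1.2053 → ψ = 0.8690
Converged at ψ = 0.8690.

ψ = 0.8690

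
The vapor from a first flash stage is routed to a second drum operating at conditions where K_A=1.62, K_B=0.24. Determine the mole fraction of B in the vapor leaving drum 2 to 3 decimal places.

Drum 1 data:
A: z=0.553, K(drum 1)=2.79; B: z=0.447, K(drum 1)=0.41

y_B (drum 2) = 0.108

Drum 1:
Binary case is linear: z₁(K₁−1)(1+ψ₁(K₂−1)) + z₂(K₂−1)(1+ψ₁(K₁−1)) = 0
⇒ ψ₁ = [z₁(K₁−1)+z₂(K₂−1)] / [−(K₁−1)(K₂−1)] = 0.7261/1.0561 = 0.688
Drum-1 compositions:
  A: x = 0.248, y = 0.692
  B: x = 0.752, y = 0.308
Drum-2 feed = drum-1 vapor: z₂ = (0.6916, 0.3084).
Drum 2:
Rachford–Rice: g(ψ₂) = Σ zᵢ(Kᵢ−1)/(1+ψ₂(Kᵢ−1)) = 0.
Check two-phase: ΣzᵢKᵢ = 1.194 > 1 and Σzᵢ/Kᵢ = 1.712 > 1, so g(0) = 0.194 > 0 and g(1) = -0.712 < 0.
Newton iteration, ψ₂⁰ = 0.32:
  ψ₂ = 0.320: g = 0.0482, g' = -0.496 → ψ₂ = 0.417
  ψ₂ = 0.417: g = -0.0024, g' = -0.550 → ψ₂ = 0.413
Converged at ψ₂ = 0.413.
  A: x = 0.551, y = 0.892
  B: x = 0.449, y = 0.108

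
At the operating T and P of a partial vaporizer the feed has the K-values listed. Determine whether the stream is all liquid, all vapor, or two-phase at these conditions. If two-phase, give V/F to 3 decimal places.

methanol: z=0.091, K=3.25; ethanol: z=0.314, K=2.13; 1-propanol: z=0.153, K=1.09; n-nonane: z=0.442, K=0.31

two-phase, V/F = 0.322

ΣzᵢKᵢ = 1.268; Σzᵢ/Kᵢ = 1.742.
Both exceed 1, so a two-phase solution exists.
Let ψ = V/F and solve Σ zᵢ(Kᵢ−1)/(1+ψ(Kᵢ−1)) = 0.
Newton–Raphson from ψ = 0.5:
  ψ = 0.500: g = -0.1294, g' = -0.757 → ψ = 0.329
  ψ = 0.329: g = -0.0050, g' = -0.719 → ψ = 0.322
Converged at ψ = 0.322.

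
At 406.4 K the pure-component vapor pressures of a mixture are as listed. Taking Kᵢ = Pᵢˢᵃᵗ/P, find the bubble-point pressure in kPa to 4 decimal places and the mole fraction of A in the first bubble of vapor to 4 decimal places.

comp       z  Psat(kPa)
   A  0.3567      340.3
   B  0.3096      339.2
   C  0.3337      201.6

Pbub = 293.6753 kPa, y_A = 0.4133

At the bubble point ψ → 0, so ΣzᵢKᵢ = 1 with Kᵢ = Pᵢˢᵃᵗ/P ⇒ P = ΣzᵢPᵢˢᵃᵗ.
P = 0.3567·340.3 + 0.3096·339.2 + 0.3337·201.6 = 293.6753 kPa
yᵢ = zᵢPᵢˢᵃᵗ/P ⇒ y_A = 0.3567·340.3/293.6753 = 0.4133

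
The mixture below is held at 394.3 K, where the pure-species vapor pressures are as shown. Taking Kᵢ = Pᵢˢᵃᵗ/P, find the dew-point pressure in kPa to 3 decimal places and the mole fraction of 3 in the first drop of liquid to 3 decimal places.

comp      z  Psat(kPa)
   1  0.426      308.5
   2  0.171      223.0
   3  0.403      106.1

Pdew = 168.180 kPa, x_3 = 0.639

At the dew point ψ → 1, so Σzᵢ/Kᵢ = 1 with Kᵢ = Pᵢˢᵃᵗ/P ⇒ 1/P = Σzᵢ/Pᵢˢᵃᵗ.
1/P = 0.426/308.5 + 0.171/223.0 + 0.403/106.1 = 0.005946 ⇒ P = 168.180 kPa
xᵢ = zᵢP/Pᵢˢᵃᵗ ⇒ x_3 = 0.403·168.180/106.1 = 0.639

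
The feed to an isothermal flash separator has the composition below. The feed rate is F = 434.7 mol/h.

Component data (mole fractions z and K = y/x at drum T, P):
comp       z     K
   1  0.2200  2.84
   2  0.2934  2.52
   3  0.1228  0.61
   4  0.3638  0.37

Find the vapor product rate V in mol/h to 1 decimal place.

V = 257.7 mol/h

Material balance + equilibrium reduce to Σ zᵢ(Kᵢ−1)/(1+V/F(Kᵢ−1)) = 0.
Check two-phase: ΣzᵢKᵢ = 1.5737 > 1 and Σzᵢ/Kᵢ = 1.3784 > 1, so g(0) = 0.5737 > 0 and g(1) = -0.3784 < 0.
Newton–Raphson from V/F = 0.4:
  V/F = 0.4000: g = 0.14737, g' = -0.7936 → V/F = 0.5857
  V/F = 0.5857: g = 0.00548, g' = -0.7563 → V/F = 0.5929
Converged at V/F = 0.5929.
Then V = V/F·F = 0.5929·434.7 = 257.7 mol/h and L = F − V = 177.0 mol/h.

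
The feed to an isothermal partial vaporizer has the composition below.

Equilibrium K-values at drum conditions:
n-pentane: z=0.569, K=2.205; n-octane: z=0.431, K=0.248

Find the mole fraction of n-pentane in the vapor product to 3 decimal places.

Material balance + equilibrium reduce to Σ zᵢ(Kᵢ−1)/(1+V/F(Kᵢ−1)) = 0.
g(0) = ΣzᵢKᵢ − 1 = 0.362 and g(1) = 1 − Σzᵢ/Kᵢ = -0.996, so a root lies in (0, 1).
Binary case is linear: z₁(K₁−1)(1+V/F(K₂−1)) + z₂(K₂−1)(1+V/F(K₁−1)) = 0
⇒ V/F = [z₁(K₁−1)+z₂(K₂−1)] / [−(K₁−1)(K₂−1)] = 0.3615/0.9062 = 0.399
Compositions from xᵢ = zᵢ/(1+V/F(Kᵢ−1)), yᵢ = Kᵢxᵢ:
  n-pentane: x = 0.384, y = 0.847
  n-octane: x = 0.616, y = 0.153

y_n-pentane = 0.847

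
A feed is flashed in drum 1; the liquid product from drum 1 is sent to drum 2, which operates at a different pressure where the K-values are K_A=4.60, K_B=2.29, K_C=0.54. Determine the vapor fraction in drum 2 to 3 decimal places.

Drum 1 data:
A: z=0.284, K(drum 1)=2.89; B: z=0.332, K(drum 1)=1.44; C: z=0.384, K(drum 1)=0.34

V/F (drum 2) = 0.574

Drum 1:
Newton iteration, ψ₁⁰ = 0.59:
  ψ₁ = 0.590: g = -0.0453, g' = -0.716 → ψ₁ = 0.527
  ψ₁ = 0.527: g = -0.0009, g' = -0.690 → ψ₁ = 0.525
Converged at ψ₁ = 0.525.
Drum-1 compositions:
  A: x = 0.142, y = 0.412
  B: x = 0.270, y = 0.388
  C: x = 0.588, y = 0.200
Drum-2 feed = drum-1 liquid: z₂ = (0.1425, 0.2697, 0.5878).
Drum 2:
Rachford–Rice: g(ψ₂) = Σ zᵢ(Kᵢ−1)/(1+ψ₂(Kᵢ−1)) = 0.
Feasibility: ΣzᵢKᵢ = 1.590, Σzᵢ/Kᵢ = 1.237 — both > 1, two phases present.
Iterate (Newton) starting at ψ₂ = 0.35:
  ψ₂ = 0.350: g = 0.1444, g' = -0.751 → ψ₂ = 0.542
  ψ₂ = 0.542: g = 0.0183, g' = -0.588 → ψ₂ = 0.573
  ψ₂ = 0.573: g = 0.0002, g' = -0.575 → ψ₂ = 0.574
Converged at ψ₂ = 0.574.
  A: x = 0.046, y = 0.214
  B: x = 0.155, y = 0.355
  C: x = 0.799, y = 0.431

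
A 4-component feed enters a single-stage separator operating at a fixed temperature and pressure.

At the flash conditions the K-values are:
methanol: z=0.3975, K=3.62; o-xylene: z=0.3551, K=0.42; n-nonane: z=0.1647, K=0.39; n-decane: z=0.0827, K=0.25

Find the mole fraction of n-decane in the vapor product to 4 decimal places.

y_n-decane = 0.0301

Let β = V/F and solve Σ zᵢ(Kᵢ−1)/(1+β(Kᵢ−1)) = 0.
g(0) = ΣzᵢKᵢ − 1 = 0.6730 and g(1) = 1 − Σzᵢ/Kᵢ = -0.7084, so a root lies in (0, 1).
Newton iteration, β⁰ = 0.5:
  β = 0.5000: g = -0.08303, g' = -0.9943 → β = 0.4165
  β = 0.4165: g = 0.00157, g' = -1.0401 → β = 0.4180
Converged at β = 0.4180.
Compositions from xᵢ = zᵢ/(1+β(Kᵢ−1)), yᵢ = Kᵢxᵢ:
  methanol: x = 0.1897, y = 0.6868
  o-xylene: x = 0.4687, y = 0.1969
  n-nonane: x = 0.2211, y = 0.0862
  n-decane: x = 0.1205, y = 0.0301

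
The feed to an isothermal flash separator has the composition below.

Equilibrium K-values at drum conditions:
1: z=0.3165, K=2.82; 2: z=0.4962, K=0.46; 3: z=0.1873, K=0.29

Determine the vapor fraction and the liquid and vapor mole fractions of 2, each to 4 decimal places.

ψ = 0.1630, x_2 = 0.5441, y_2 = 0.2503

Material balance + equilibrium reduce to Σ zᵢ(Kᵢ−1)/(1+ψ(Kᵢ−1)) = 0.
g(0) = ΣzᵢKᵢ − 1 = 0.1751 and g(1) = 1 − Σzᵢ/Kᵢ = -0.8368, so a root lies in (0, 1).
Newton iteration, ψ⁰ = 0.61:
  ψ = 0.6100: g = -0.36117, g' = -0.8510 → ψ = 0.1856
  ψ = 0.1856: g = -0.02036, g' = -0.8898 → ψ = 0.1627
  ψ = 0.1627: g = 0.00032, g' = -0.9187 → ψ = 0.1630
Converged at ψ = 0.1630.
Compositions from xᵢ = zᵢ/(1+ψ(Kᵢ−1)), yᵢ = Kᵢxᵢ:
  1: x = 0.2441, y = 0.6883
  2: x = 0.5441, y = 0.2503
  3: x = 0.2118, y = 0.0614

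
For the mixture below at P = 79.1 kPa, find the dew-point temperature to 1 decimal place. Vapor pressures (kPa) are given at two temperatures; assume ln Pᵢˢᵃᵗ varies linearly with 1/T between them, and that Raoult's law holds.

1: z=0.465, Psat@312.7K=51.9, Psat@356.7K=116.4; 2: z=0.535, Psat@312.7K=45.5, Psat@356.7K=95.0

T = 339.7 K

Dew-point temperature: Σzᵢ·P/Pᵢˢᵃᵗ(T) = 1. Interpolate ln Pᵢˢᵃᵗ = aᵢ + bᵢ/T.
  T = 312.7 K: ΣzᵢP/Pᵢˢᵃᵗ = 1.6388
  T = 356.7 K: ΣzᵢP/Pᵢˢᵃᵗ = 0.7615
  T = 334.7 K: ΣzᵢP/Pᵢˢᵃᵗ = 1.0891
  T = 345.7 K: ΣzᵢP/Pᵢˢᵃᵗ = 0.9055
  T = 340.2 K: ΣzᵢP/Pᵢˢᵃᵗ = 0.9916
  T = 337.4 K: ΣzᵢP/Pᵢˢᵃᵗ = 1.0397
Interpolating between 337.4 K and 340.2 K gives T ≈ 339.7 K.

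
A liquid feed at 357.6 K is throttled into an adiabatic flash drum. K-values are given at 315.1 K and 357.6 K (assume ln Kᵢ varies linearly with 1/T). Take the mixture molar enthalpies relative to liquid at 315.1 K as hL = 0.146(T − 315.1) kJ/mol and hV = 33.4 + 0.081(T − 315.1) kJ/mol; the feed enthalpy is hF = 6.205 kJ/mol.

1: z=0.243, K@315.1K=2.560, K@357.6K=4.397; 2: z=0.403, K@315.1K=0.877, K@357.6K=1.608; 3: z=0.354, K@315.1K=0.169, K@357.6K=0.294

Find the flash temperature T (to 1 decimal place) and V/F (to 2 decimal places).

T = 321.7 K, V/F = 0.16

Adiabatic flash: solve Rachford–Rice at each trial T, then check hF = ψ·hV(T) + (1−ψ)·hL(T).
  T = 315.1 K: K = (2.560, 0.877, 0.169), RR gives ψ = 0.043, H_out = 1.451 kJ/mol
  T = 357.6 K: K = (4.397, 1.608, 0.294), RR gives ψ = 0.619, H_out = 25.174 kJ/mol
  T = 336.4 K: K = (3.415, 1.211, 0.227), RR gives ψ = 0.377, H_out = 15.175 kJ/mol
  T = 325.8 K: K = (2.973, 1.037, 0.197), RR gives ψ = 0.225, H_out = 8.912 kJ/mol
  T = 320.5 K: K = (2.764, 0.956, 0.183), RR gives ψ = 0.139, H_out = 5.379 kJ/mol
  T = 323.1 K: K = (2.865, 0.995, 0.190), RR gives ψ = 0.182, H_out = 7.149 kJ/mol
  T = 321.8 K: K = (2.814, 0.975, 0.186), RR gives ψ = 0.161, H_out = 6.273 kJ/mol
Linear interpolation between T = 320.5 (H_out = 5.379) and T = 321.8 (H_out = 6.273) on hF = 6.205 gives T ≈ 321.7 K, at which ψ = 0.16.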